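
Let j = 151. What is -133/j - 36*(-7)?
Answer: 37919/151 ≈ 251.12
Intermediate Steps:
-133/j - 36*(-7) = -133/151 - 36*(-7) = -133*1/151 + 252 = -133/151 + 252 = 37919/151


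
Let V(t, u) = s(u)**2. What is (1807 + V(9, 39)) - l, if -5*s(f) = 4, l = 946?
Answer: 21541/25 ≈ 861.64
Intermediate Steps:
s(f) = -4/5 (s(f) = -1/5*4 = -4/5)
V(t, u) = 16/25 (V(t, u) = (-4/5)**2 = 16/25)
(1807 + V(9, 39)) - l = (1807 + 16/25) - 1*946 = 45191/25 - 946 = 21541/25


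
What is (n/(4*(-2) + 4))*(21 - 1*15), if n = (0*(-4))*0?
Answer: 0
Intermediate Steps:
n = 0 (n = 0*0 = 0)
(n/(4*(-2) + 4))*(21 - 1*15) = (0/(4*(-2) + 4))*(21 - 1*15) = (0/(-8 + 4))*(21 - 15) = (0/(-4))*6 = (0*(-1/4))*6 = 0*6 = 0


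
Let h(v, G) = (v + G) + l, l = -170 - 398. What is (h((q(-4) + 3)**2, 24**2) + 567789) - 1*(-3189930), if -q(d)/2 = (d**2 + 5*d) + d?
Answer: 3758088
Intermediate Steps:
q(d) = -12*d - 2*d**2 (q(d) = -2*((d**2 + 5*d) + d) = -2*(d**2 + 6*d) = -12*d - 2*d**2)
l = -568
h(v, G) = -568 + G + v (h(v, G) = (v + G) - 568 = (G + v) - 568 = -568 + G + v)
(h((q(-4) + 3)**2, 24**2) + 567789) - 1*(-3189930) = ((-568 + 24**2 + (-2*(-4)*(6 - 4) + 3)**2) + 567789) - 1*(-3189930) = ((-568 + 576 + (-2*(-4)*2 + 3)**2) + 567789) + 3189930 = ((-568 + 576 + (16 + 3)**2) + 567789) + 3189930 = ((-568 + 576 + 19**2) + 567789) + 3189930 = ((-568 + 576 + 361) + 567789) + 3189930 = (369 + 567789) + 3189930 = 568158 + 3189930 = 3758088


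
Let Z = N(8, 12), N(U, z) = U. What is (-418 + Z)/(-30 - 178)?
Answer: 205/104 ≈ 1.9712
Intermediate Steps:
Z = 8
(-418 + Z)/(-30 - 178) = (-418 + 8)/(-30 - 178) = -410/(-208) = -410*(-1/208) = 205/104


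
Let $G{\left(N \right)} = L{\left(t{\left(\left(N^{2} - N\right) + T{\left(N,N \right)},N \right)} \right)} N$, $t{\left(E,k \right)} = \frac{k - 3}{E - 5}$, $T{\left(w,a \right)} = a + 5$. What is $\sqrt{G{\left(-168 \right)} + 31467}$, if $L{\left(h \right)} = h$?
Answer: $\frac{3 \sqrt{2741214}}{28} \approx 177.39$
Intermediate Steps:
$T{\left(w,a \right)} = 5 + a$
$t{\left(E,k \right)} = \frac{-3 + k}{-5 + E}$
$G{\left(N \right)} = \frac{-3 + N}{N}$ ($G{\left(N \right)} = \frac{-3 + N}{-5 + \left(\left(N^{2} - N\right) + \left(5 + N\right)\right)} N = \frac{-3 + N}{-5 + \left(5 + N^{2}\right)} N = \frac{-3 + N}{N^{2}} N = \frac{-3 + N}{N}$)
$\sqrt{G{\left(-168 \right)} + 31467} = \sqrt{\frac{-3 - 168}{-168} + 31467} = \sqrt{\left(- \frac{1}{168}\right) \left(-171\right) + 31467} = \sqrt{\frac{57}{56} + 31467} = \sqrt{\frac{1762209}{56}} = \frac{3 \sqrt{2741214}}{28}$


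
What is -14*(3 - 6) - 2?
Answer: 40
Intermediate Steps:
-14*(3 - 6) - 2 = -14*(-3) - 2 = 42 - 2 = 40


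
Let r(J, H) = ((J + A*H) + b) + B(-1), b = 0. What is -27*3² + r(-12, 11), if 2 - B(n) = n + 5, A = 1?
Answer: -246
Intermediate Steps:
B(n) = -3 - n (B(n) = 2 - (n + 5) = 2 - (5 + n) = 2 + (-5 - n) = -3 - n)
r(J, H) = -2 + H + J (r(J, H) = ((J + 1*H) + 0) + (-3 - 1*(-1)) = ((J + H) + 0) + (-3 + 1) = ((H + J) + 0) - 2 = (H + J) - 2 = -2 + H + J)
-27*3² + r(-12, 11) = -27*3² + (-2 + 11 - 12) = -27*9 - 3 = -243 - 3 = -246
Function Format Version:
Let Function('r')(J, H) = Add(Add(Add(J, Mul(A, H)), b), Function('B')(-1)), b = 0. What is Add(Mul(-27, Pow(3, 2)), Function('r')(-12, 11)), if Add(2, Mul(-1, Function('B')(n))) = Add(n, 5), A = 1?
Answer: -246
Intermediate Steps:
Function('B')(n) = Add(-3, Mul(-1, n)) (Function('B')(n) = Add(2, Mul(-1, Add(n, 5))) = Add(2, Mul(-1, Add(5, n))) = Add(2, Add(-5, Mul(-1, n))) = Add(-3, Mul(-1, n)))
Function('r')(J, H) = Add(-2, H, J) (Function('r')(J, H) = Add(Add(Add(J, Mul(1, H)), 0), Add(-3, Mul(-1, -1))) = Add(Add(Add(J, H), 0), Add(-3, 1)) = Add(Add(Add(H, J), 0), -2) = Add(Add(H, J), -2) = Add(-2, H, J))
Add(Mul(-27, Pow(3, 2)), Function('r')(-12, 11)) = Add(Mul(-27, Pow(3, 2)), Add(-2, 11, -12)) = Add(Mul(-27, 9), -3) = Add(-243, -3) = -246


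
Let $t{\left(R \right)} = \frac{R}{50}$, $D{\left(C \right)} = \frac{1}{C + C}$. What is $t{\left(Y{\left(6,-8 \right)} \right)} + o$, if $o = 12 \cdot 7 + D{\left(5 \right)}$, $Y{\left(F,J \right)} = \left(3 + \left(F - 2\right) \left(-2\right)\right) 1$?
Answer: $84$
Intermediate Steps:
$Y{\left(F,J \right)} = 7 - 2 F$ ($Y{\left(F,J \right)} = \left(3 + \left(-2 + F\right) \left(-2\right)\right) 1 = \left(3 - \left(-4 + 2 F\right)\right) 1 = \left(7 - 2 F\right) 1 = 7 - 2 F$)
$D{\left(C \right)} = \frac{1}{2 C}$
$t{\left(R \right)} = \frac{R}{50}$ ($t{\left(R \right)} = R \frac{1}{50} = \frac{R}{50}$)
$o = \frac{841}{10}$ ($o = 12 \cdot 7 + \frac{1}{2 \cdot 5} = 84 + \frac{1}{2} \cdot \frac{1}{5} = 84 + \frac{1}{10} = \frac{841}{10} \approx 84.1$)
$t{\left(Y{\left(6,-8 \right)} \right)} + o = \frac{7 - 12}{50} + \frac{841}{10} = \frac{1}{50} \left(-5\right) + \frac{841}{10} = - \frac{1}{10} + \frac{841}{10} = 84$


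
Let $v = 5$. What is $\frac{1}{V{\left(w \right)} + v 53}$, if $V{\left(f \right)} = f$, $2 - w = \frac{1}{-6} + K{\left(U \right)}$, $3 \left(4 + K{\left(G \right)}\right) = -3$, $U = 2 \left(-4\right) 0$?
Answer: $\frac{6}{1633} \approx 0.0036742$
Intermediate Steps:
$U = 0$ ($U = \left(-8\right) 0 = 0$)
$K{\left(G \right)} = -5$ ($K{\left(G \right)} = -4 + \frac{1}{3} \left(-3\right) = -4 - 1 = -5$)
$w = \frac{43}{6}$ ($w = 2 - \left(\frac{1}{-6} - 5\right) = 2 - \left(- \frac{1}{6} - 5\right) = 2 - - \frac{31}{6} = 2 + \frac{31}{6} = \frac{43}{6} \approx 7.1667$)
$\frac{1}{V{\left(w \right)} + v 53} = \frac{1}{\frac{43}{6} + 5 \cdot 53} = \frac{1}{\frac{43}{6} + 265} = \frac{1}{\frac{1633}{6}} = \frac{6}{1633}$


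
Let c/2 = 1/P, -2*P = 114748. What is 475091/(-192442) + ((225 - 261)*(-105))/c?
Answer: -20867806687211/192442 ≈ -1.0844e+8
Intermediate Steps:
P = -57374 (P = -½*114748 = -57374)
c = -1/28687 (c = 2/(-57374) = 2*(-1/57374) = -1/28687 ≈ -3.4859e-5)
475091/(-192442) + ((225 - 261)*(-105))/c = 475091/(-192442) + ((225 - 261)*(-105))/(-1/28687) = 475091*(-1/192442) - 36*(-105)*(-28687) = -475091/192442 + 3780*(-28687) = -475091/192442 - 108436860 = -20867806687211/192442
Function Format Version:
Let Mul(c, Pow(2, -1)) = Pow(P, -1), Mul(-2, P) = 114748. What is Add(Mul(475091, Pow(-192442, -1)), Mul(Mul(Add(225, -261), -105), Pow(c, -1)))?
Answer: Rational(-20867806687211, 192442) ≈ -1.0844e+8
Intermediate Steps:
P = -57374 (P = Mul(Rational(-1, 2), 114748) = -57374)
c = Rational(-1, 28687) (c = Mul(2, Pow(-57374, -1)) = Mul(2, Rational(-1, 57374)) = Rational(-1, 28687) ≈ -3.4859e-5)
Add(Mul(475091, Pow(-192442, -1)), Mul(Mul(Add(225, -261), -105), Pow(c, -1))) = Add(Mul(475091, Pow(-192442, -1)), Mul(Mul(Add(225, -261), -105), Pow(Rational(-1, 28687), -1))) = Add(Mul(475091, Rational(-1, 192442)), Mul(Mul(-36, -105), -28687)) = Add(Rational(-475091, 192442), Mul(3780, -28687)) = Add(Rational(-475091, 192442), -108436860) = Rational(-20867806687211, 192442)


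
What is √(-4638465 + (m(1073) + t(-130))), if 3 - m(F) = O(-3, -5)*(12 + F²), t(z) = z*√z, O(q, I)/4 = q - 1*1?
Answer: √(13782994 - 130*I*√130) ≈ 3712.5 - 0.2*I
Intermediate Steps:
O(q, I) = -4 + 4*q (O(q, I) = 4*(q - 1*1) = 4*(q - 1) = 4*(-1 + q) = -4 + 4*q)
t(z) = z^(3/2)
m(F) = 195 + 16*F² (m(F) = 3 - (-4 + 4*(-3))*(12 + F²) = 3 - (-4 - 12)*(12 + F²) = 3 - (-16)*(12 + F²) = 3 - (-192 - 16*F²) = 3 + (192 + 16*F²) = 195 + 16*F²)
√(-4638465 + (m(1073) + t(-130))) = √(-4638465 + ((195 + 16*1073²) + (-130)^(3/2))) = √(-4638465 + ((195 + 16*1151329) - 130*I*√130)) = √(-4638465 + ((195 + 18421264) - 130*I*√130)) = √(-4638465 + (18421459 - 130*I*√130)) = √(13782994 - 130*I*√130)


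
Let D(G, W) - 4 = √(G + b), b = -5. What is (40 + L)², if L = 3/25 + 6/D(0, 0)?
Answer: (-12292199*I + 8348972*√5)/(625*(-11*I + 8*√5)) ≈ 1702.2 - 52.724*I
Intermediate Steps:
D(G, W) = 4 + √(-5 + G) (D(G, W) = 4 + √(G - 5) = 4 + √(-5 + G))
L = 3/25 + 6/(4 + I*√5) (L = 3/25 + 6/(4 + √(-5 + 0)) = 3*(1/25) + 6/(4 + √(-5)) = 3/25 + 6/(4 + I*√5) ≈ 1.2629 - 0.63888*I)
(40 + L)² = (40 + (221/175 - 2*I*√5/7))² = (7221/175 - 2*I*√5/7)²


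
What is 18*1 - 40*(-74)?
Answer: 2978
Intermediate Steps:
18*1 - 40*(-74) = 18 + 2960 = 2978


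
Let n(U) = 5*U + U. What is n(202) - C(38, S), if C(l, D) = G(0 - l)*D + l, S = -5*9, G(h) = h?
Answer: -536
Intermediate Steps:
S = -45
C(l, D) = l - D*l (C(l, D) = (0 - l)*D + l = (-l)*D + l = -D*l + l = l - D*l)
n(U) = 6*U
n(202) - C(38, S) = 6*202 - 38*(1 - 1*(-45)) = 1212 - 38*(1 + 45) = 1212 - 38*46 = 1212 - 1*1748 = 1212 - 1748 = -536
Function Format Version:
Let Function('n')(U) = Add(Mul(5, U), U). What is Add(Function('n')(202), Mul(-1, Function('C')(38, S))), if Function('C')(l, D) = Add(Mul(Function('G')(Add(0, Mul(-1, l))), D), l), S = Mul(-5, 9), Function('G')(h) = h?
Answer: -536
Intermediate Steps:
S = -45
Function('C')(l, D) = Add(l, Mul(-1, D, l)) (Function('C')(l, D) = Add(Mul(Add(0, Mul(-1, l)), D), l) = Add(Mul(Mul(-1, l), D), l) = Add(Mul(-1, D, l), l) = Add(l, Mul(-1, D, l)))
Function('n')(U) = Mul(6, U)
Add(Function('n')(202), Mul(-1, Function('C')(38, S))) = Add(Mul(6, 202), Mul(-1, Mul(38, Add(1, Mul(-1, -45))))) = Add(1212, Mul(-1, Mul(38, Add(1, 45)))) = Add(1212, Mul(-1, Mul(38, 46))) = Add(1212, Mul(-1, 1748)) = Add(1212, -1748) = -536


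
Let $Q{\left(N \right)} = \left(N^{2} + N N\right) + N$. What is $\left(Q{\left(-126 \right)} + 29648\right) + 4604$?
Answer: $65878$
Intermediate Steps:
$Q{\left(N \right)} = N + 2 N^{2}$ ($Q{\left(N \right)} = \left(N^{2} + N^{2}\right) + N = 2 N^{2} + N = N + 2 N^{2}$)
$\left(Q{\left(-126 \right)} + 29648\right) + 4604 = \left(- 126 \left(1 + 2 \left(-126\right)\right) + 29648\right) + 4604 = \left(- 126 \left(1 - 252\right) + 29648\right) + 4604 = \left(\left(-126\right) \left(-251\right) + 29648\right) + 4604 = \left(31626 + 29648\right) + 4604 = 61274 + 4604 = 65878$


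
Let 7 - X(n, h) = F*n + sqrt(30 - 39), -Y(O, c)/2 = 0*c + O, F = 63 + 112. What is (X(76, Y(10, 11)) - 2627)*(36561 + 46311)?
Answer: -1319322240 - 248616*I ≈ -1.3193e+9 - 2.4862e+5*I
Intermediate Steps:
F = 175
Y(O, c) = -2*O (Y(O, c) = -2*(0*c + O) = -2*(0 + O) = -2*O)
X(n, h) = 7 - 175*n - 3*I (X(n, h) = 7 - (175*n + sqrt(30 - 39)) = 7 - (175*n + sqrt(-9)) = 7 - (175*n + 3*I) = 7 - (3*I + 175*n) = 7 + (-175*n - 3*I) = 7 - 175*n - 3*I)
(X(76, Y(10, 11)) - 2627)*(36561 + 46311) = ((7 - 175*76 - 3*I) - 2627)*(36561 + 46311) = ((7 - 13300 - 3*I) - 2627)*82872 = ((-13293 - 3*I) - 2627)*82872 = (-15920 - 3*I)*82872 = -1319322240 - 248616*I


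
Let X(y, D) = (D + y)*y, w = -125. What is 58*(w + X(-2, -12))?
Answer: -5626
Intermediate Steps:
X(y, D) = y*(D + y)
58*(w + X(-2, -12)) = 58*(-125 - 2*(-12 - 2)) = 58*(-125 - 2*(-14)) = 58*(-125 + 28) = 58*(-97) = -5626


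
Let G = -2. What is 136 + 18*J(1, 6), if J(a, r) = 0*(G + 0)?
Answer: 136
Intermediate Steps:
J(a, r) = 0 (J(a, r) = 0*(-2 + 0) = 0*(-2) = 0)
136 + 18*J(1, 6) = 136 + 18*0 = 136 + 0 = 136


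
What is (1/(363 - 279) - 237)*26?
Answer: -258791/42 ≈ -6161.7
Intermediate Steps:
(1/(363 - 279) - 237)*26 = (1/84 - 237)*26 = -19907/84*26 = -258791/42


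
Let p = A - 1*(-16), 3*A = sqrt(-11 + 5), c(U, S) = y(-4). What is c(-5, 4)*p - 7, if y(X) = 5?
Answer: 73 + 5*I*sqrt(6)/3 ≈ 73.0 + 4.0825*I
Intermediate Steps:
c(U, S) = 5
A = I*sqrt(6)/3 (A = sqrt(-11 + 5)/3 = sqrt(-6)/3 = (I*sqrt(6))/3 = I*sqrt(6)/3 ≈ 0.8165*I)
p = 16 + I*sqrt(6)/3 (p = I*sqrt(6)/3 - 1*(-16) = I*sqrt(6)/3 + 16 = 16 + I*sqrt(6)/3 ≈ 16.0 + 0.8165*I)
c(-5, 4)*p - 7 = 5*(16 + I*sqrt(6)/3) - 7 = (80 + 5*I*sqrt(6)/3) - 7 = 73 + 5*I*sqrt(6)/3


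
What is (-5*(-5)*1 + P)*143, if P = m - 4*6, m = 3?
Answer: 572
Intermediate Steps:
P = -21 (P = 3 - 4*6 = 3 - 24 = -21)
(-5*(-5)*1 + P)*143 = (-5*(-5)*1 - 21)*143 = (25*1 - 21)*143 = (25 - 21)*143 = 4*143 = 572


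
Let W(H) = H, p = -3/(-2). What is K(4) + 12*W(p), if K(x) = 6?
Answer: 24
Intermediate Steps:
p = 3/2 (p = -3*(-½) = 3/2 ≈ 1.5000)
K(4) + 12*W(p) = 6 + 12*(3/2) = 6 + 18 = 24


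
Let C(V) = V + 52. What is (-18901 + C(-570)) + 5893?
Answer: -13526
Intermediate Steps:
C(V) = 52 + V
(-18901 + C(-570)) + 5893 = (-18901 + (52 - 570)) + 5893 = (-18901 - 518) + 5893 = -19419 + 5893 = -13526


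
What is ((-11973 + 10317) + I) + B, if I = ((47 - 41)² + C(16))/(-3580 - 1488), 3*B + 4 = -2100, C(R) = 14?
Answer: -17920523/7602 ≈ -2357.3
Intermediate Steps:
B = -2104/3 (B = -4/3 + (⅓)*(-2100) = -4/3 - 700 = -2104/3 ≈ -701.33)
I = -25/2534 (I = ((47 - 41)² + 14)/(-3580 - 1488) = (6² + 14)/(-5068) = (36 + 14)*(-1/5068) = 50*(-1/5068) = -25/2534 ≈ -0.0098658)
((-11973 + 10317) + I) + B = ((-11973 + 10317) - 25/2534) - 2104/3 = (-1656 - 25/2534) - 2104/3 = -4196329/2534 - 2104/3 = -17920523/7602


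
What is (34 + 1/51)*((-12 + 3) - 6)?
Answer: -8675/17 ≈ -510.29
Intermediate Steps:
(34 + 1/51)*((-12 + 3) - 6) = (34 + 1/51)*(-9 - 6) = (1735/51)*(-15) = -8675/17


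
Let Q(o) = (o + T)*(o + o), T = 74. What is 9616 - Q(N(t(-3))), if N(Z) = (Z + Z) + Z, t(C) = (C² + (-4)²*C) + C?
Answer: -3488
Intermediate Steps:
t(C) = C² + 17*C (t(C) = (C² + 16*C) + C = C² + 17*C)
N(Z) = 3*Z (N(Z) = 2*Z + Z = 3*Z)
Q(o) = 2*o*(74 + o) (Q(o) = (o + 74)*(o + o) = (74 + o)*(2*o) = 2*o*(74 + o))
9616 - Q(N(t(-3))) = 9616 - 2*3*(-3*(17 - 3))*(74 + 3*(-3*(17 - 3))) = 9616 - 2*3*(-3*14)*(74 + 3*(-3*14)) = 9616 - 2*3*(-42)*(74 + 3*(-42)) = 9616 - 2*(-126)*(74 - 126) = 9616 - 2*(-126)*(-52) = 9616 - 1*13104 = 9616 - 13104 = -3488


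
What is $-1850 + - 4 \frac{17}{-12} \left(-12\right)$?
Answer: $-1918$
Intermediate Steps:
$-1850 + - 4 \frac{17}{-12} \left(-12\right) = -1850 + - 4 \cdot 17 \left(- \frac{1}{12}\right) \left(-12\right) = -1850 + \left(-4\right) \left(- \frac{17}{12}\right) \left(-12\right) = -1850 + \frac{17}{3} \left(-12\right) = -1850 - 68 = -1918$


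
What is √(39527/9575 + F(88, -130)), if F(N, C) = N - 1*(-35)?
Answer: 2*√116551879/1915 ≈ 11.275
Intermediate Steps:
F(N, C) = 35 + N (F(N, C) = N + 35 = 35 + N)
√(39527/9575 + F(88, -130)) = √(39527/9575 + (35 + 88)) = √(39527*(1/9575) + 123) = √(39527/9575 + 123) = √(1217252/9575) = 2*√116551879/1915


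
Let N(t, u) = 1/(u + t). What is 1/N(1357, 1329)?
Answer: 2686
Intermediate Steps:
N(t, u) = 1/(t + u)
1/N(1357, 1329) = 1/(1/(1357 + 1329)) = 1/(1/2686) = 2686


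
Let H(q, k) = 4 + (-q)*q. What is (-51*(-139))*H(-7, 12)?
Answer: -319005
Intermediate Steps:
H(q, k) = 4 - q²
(-51*(-139))*H(-7, 12) = (-51*(-139))*(4 - 1*(-7)²) = 7089*(4 - 1*49) = 7089*(4 - 49) = 7089*(-45) = -319005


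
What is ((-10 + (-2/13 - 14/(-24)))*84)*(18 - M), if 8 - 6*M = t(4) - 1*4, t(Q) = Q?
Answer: -522550/39 ≈ -13399.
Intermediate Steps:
M = 4/3 (M = 4/3 - (4 - 1*4)/6 = 4/3 - (4 - 4)/6 = 4/3 - ⅙*0 = 4/3 + 0 = 4/3 ≈ 1.3333)
((-10 + (-2/13 - 14/(-24)))*84)*(18 - M) = ((-10 + (-2/13 - 14/(-24)))*84)*(18 - 1*4/3) = ((-10 + (-2*1/13 - 14*(-1/24)))*84)*(18 - 4/3) = ((-10 + (-2/13 + 7/12))*84)*(50/3) = ((-10 + 67/156)*84)*(50/3) = -1493/156*84*(50/3) = -10451/13*50/3 = -522550/39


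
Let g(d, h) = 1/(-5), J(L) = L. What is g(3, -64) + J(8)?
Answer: 39/5 ≈ 7.8000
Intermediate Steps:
g(d, h) = -1/5
g(3, -64) + J(8) = -1/5 + 8 = 39/5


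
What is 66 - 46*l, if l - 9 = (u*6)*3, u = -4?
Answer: 2964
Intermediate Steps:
l = -63 (l = 9 - 4*6*3 = 9 - 24*3 = 9 - 72 = -63)
66 - 46*l = 66 - 46*(-63) = 66 + 2898 = 2964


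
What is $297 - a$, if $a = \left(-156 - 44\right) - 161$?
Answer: $658$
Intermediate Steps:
$a = -361$ ($a = -200 - 161 = -361$)
$297 - a = 297 - -361 = 297 + 361 = 658$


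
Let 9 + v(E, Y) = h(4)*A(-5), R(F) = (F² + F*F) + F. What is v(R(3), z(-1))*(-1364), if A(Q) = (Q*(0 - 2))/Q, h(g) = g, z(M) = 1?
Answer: 23188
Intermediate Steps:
R(F) = F + 2*F² (R(F) = (F² + F²) + F = 2*F² + F = F + 2*F²)
A(Q) = -2 (A(Q) = (Q*(-2))/Q = (-2*Q)/Q = -2)
v(E, Y) = -17 (v(E, Y) = -9 + 4*(-2) = -9 - 8 = -17)
v(R(3), z(-1))*(-1364) = -17*(-1364) = 23188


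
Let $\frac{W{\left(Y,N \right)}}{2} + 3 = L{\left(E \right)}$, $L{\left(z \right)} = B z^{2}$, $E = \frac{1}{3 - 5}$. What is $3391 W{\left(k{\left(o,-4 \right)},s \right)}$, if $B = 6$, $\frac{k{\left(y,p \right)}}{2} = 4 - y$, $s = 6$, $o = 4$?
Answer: $-10173$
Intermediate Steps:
$E = - \frac{1}{2}$ ($E = \frac{1}{-2} = - \frac{1}{2} \approx -0.5$)
$k{\left(y,p \right)} = 8 - 2 y$ ($k{\left(y,p \right)} = 2 \left(4 - y\right) = 8 - 2 y$)
$L{\left(z \right)} = 6 z^{2}$
$W{\left(Y,N \right)} = -3$ ($W{\left(Y,N \right)} = -6 + 2 \cdot 6 \left(- \frac{1}{2}\right)^{2} = -6 + 2 \cdot 6 \cdot \frac{1}{4} = -6 + 2 \cdot \frac{3}{2} = -6 + 3 = -3$)
$3391 W{\left(k{\left(o,-4 \right)},s \right)} = 3391 \left(-3\right) = -10173$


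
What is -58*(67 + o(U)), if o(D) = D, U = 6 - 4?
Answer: -4002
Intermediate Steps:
U = 2
-58*(67 + o(U)) = -58*(67 + 2) = -58*69 = -4002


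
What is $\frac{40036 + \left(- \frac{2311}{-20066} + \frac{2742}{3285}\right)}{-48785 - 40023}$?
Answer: $- \frac{879702672589}{1951313354160} \approx -0.45083$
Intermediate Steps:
$\frac{40036 + \left(- \frac{2311}{-20066} + \frac{2742}{3285}\right)}{-48785 - 40023} = \frac{40036 + \left(\left(-2311\right) \left(- \frac{1}{20066}\right) + 2742 \cdot \frac{1}{3285}\right)}{-88808} = \left(40036 + \left(\frac{2311}{20066} + \frac{914}{1095}\right)\right) \left(- \frac{1}{88808}\right) = \left(40036 + \frac{20870869}{21972270}\right) \left(- \frac{1}{88808}\right) = \frac{879702672589}{21972270} \left(- \frac{1}{88808}\right) = - \frac{879702672589}{1951313354160}$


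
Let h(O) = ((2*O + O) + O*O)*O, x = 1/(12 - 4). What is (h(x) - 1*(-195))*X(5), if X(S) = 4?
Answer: 99865/128 ≈ 780.20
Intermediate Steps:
x = 1/8 ≈ 0.12500
h(O) = O*(O**2 + 3*O) (h(O) = (3*O + O**2)*O = (O**2 + 3*O)*O = O*(O**2 + 3*O))
(h(x) - 1*(-195))*X(5) = ((1/8)**2*(3 + 1/8) - 1*(-195))*4 = ((1/64)*(25/8) + 195)*4 = (25/512 + 195)*4 = (99865/512)*4 = 99865/128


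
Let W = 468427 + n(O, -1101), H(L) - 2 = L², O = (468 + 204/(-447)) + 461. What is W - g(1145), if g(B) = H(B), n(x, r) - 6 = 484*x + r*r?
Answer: 122034295/149 ≈ 8.1902e+5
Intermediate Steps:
O = 138353/149 (O = (468 + 204*(-1/447)) + 461 = (468 - 68/149) + 461 = 69664/149 + 461 = 138353/149 ≈ 928.54)
n(x, r) = 6 + r² + 484*x (n(x, r) = 6 + (484*x + r*r) = 6 + (484*x + r²) = 6 + (r² + 484*x) = 6 + r² + 484*x)
H(L) = 2 + L²
g(B) = 2 + B²
W = 317377318/149 (W = 468427 + (6 + (-1101)² + 484*(138353/149)) = 468427 + (6 + 1212201 + 66962852/149) = 468427 + 247581695/149 = 317377318/149 ≈ 2.1300e+6)
W - g(1145) = 317377318/149 - (2 + 1145²) = 317377318/149 - (2 + 1311025) = 317377318/149 - 1*1311027 = 317377318/149 - 1311027 = 122034295/149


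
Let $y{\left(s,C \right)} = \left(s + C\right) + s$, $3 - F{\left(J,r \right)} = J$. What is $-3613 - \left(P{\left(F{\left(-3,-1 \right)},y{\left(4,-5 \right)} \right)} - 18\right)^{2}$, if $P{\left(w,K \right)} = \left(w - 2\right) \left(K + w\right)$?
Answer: $-3937$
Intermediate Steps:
$F{\left(J,r \right)} = 3 - J$
$y{\left(s,C \right)} = C + 2 s$ ($y{\left(s,C \right)} = \left(C + s\right) + s = C + 2 s$)
$P{\left(w,K \right)} = \left(-2 + w\right) \left(K + w\right)$
$-3613 - \left(P{\left(F{\left(-3,-1 \right)},y{\left(4,-5 \right)} \right)} - 18\right)^{2} = -3613 - \left(\left(\left(3 - -3\right)^{2} - 2 \left(-5 + 2 \cdot 4\right) - 2 \left(3 - -3\right) + \left(-5 + 2 \cdot 4\right) \left(3 - -3\right)\right) - 18\right)^{2} = -3613 - \left(\left(\left(3 + 3\right)^{2} - 2 \left(-5 + 8\right) - 2 \left(3 + 3\right) + \left(-5 + 8\right) \left(3 + 3\right)\right) - 18\right)^{2} = -3613 - \left(\left(6^{2} - 6 - 12 + 3 \cdot 6\right) - 18\right)^{2} = -3613 - \left(\left(36 - 6 - 12 + 18\right) - 18\right)^{2} = -3613 - \left(36 - 18\right)^{2} = -3613 - 18^{2} = -3613 - 324 = -3937$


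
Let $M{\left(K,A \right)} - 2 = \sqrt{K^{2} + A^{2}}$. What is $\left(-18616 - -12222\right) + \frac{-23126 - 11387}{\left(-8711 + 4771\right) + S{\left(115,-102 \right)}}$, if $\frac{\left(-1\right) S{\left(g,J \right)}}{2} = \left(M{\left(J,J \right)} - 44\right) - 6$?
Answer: $- \frac{23453759751}{3673276} - \frac{1760163 \sqrt{2}}{3673276} \approx -6385.6$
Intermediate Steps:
$M{\left(K,A \right)} = 2 + \sqrt{A^{2} + K^{2}}$ ($M{\left(K,A \right)} = 2 + \sqrt{K^{2} + A^{2}} = 2 + \sqrt{A^{2} + K^{2}}$)
$S{\left(g,J \right)} = 96 - 2 \sqrt{2} \sqrt{J^{2}}$ ($S{\left(g,J \right)} = - 2 \left(\left(\left(2 + \sqrt{J^{2} + J^{2}}\right) - 44\right) - 6\right) = - 2 \left(\left(\left(2 + \sqrt{2 J^{2}}\right) - 44\right) - 6\right) = - 2 \left(\left(\left(2 + \sqrt{2} \sqrt{J^{2}}\right) - 44\right) - 6\right) = - 2 \left(\left(-42 + \sqrt{2} \sqrt{J^{2}}\right) - 6\right) = - 2 \left(-48 + \sqrt{2} \sqrt{J^{2}}\right) = 96 - 2 \sqrt{2} \sqrt{J^{2}}$)
$\left(-18616 - -12222\right) + \frac{-23126 - 11387}{\left(-8711 + 4771\right) + S{\left(115,-102 \right)}} = \left(-18616 - -12222\right) + \frac{-23126 - 11387}{\left(-8711 + 4771\right) + \left(96 - 2 \sqrt{2} \sqrt{\left(-102\right)^{2}}\right)} = \left(-18616 + 12222\right) - \frac{34513}{-3940 + \left(96 - 2 \sqrt{2} \sqrt{10404}\right)} = -6394 - \frac{34513}{-3940 + \left(96 - 2 \sqrt{2} \cdot 102\right)} = -6394 - \frac{34513}{-3940 + \left(96 - 204 \sqrt{2}\right)} = -6394 - \frac{34513}{-3844 - 204 \sqrt{2}}$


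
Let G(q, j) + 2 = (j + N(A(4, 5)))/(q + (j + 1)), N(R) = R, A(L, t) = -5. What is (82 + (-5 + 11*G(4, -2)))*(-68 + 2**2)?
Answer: -5632/3 ≈ -1877.3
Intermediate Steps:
G(q, j) = -2 + (-5 + j)/(1 + j + q) (G(q, j) = -2 + (j - 5)/(q + (j + 1)) = -2 + (-5 + j)/(q + (1 + j)) = -2 + (-5 + j)/(1 + j + q))
(82 + (-5 + 11*G(4, -2)))*(-68 + 2**2) = (82 + (-5 + 11*((-7 - 1*(-2) - 2*4)/(1 - 2 + 4))))*(-68 + 2**2) = (82 + (-5 + 11*((-7 + 2 - 8)/3)))*(-68 + 4) = (82 + (-5 + 11*((1/3)*(-13))))*(-64) = (82 + (-5 + 11*(-13/3)))*(-64) = (82 + (-5 - 143/3))*(-64) = (82 - 158/3)*(-64) = (88/3)*(-64) = -5632/3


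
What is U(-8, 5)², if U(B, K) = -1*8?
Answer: 64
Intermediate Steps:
U(B, K) = -8
U(-8, 5)² = (-8)² = 64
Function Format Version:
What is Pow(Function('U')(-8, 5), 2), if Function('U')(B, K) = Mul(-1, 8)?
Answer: 64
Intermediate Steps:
Function('U')(B, K) = -8
Pow(Function('U')(-8, 5), 2) = Pow(-8, 2) = 64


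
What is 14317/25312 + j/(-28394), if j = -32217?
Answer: 610996801/359354464 ≈ 1.7003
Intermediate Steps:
14317/25312 + j/(-28394) = 14317/25312 - 32217/(-28394) = 14317*(1/25312) - 32217*(-1/28394) = 14317/25312 + 32217/28394 = 610996801/359354464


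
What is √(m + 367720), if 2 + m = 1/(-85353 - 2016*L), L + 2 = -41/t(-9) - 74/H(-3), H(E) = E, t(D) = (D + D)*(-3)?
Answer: √55516220645411285/388555 ≈ 606.40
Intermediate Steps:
t(D) = -6*D (t(D) = (2*D)*(-3) = -6*D)
L = 1183/54 (L = -2 + (-41/((-6*(-9))) - 74/(-3)) = -2 + (-41/54 - 74*(-⅓)) = -2 + (-41*1/54 + 74/3) = -2 + (-41/54 + 74/3) = -2 + 1291/54 = 1183/54 ≈ 21.907)
m = -777113/388555 (m = -2 + 1/(-85353 - 2016*1183/54) = -2 + 1/(-85353 - 132496/3) = -2 + 1/(-388555/3) = -2 - 3/388555 = -777113/388555 ≈ -2.0000)
√(m + 367720) = √(-777113/388555 + 367720) = √(142878667487/388555) = √55516220645411285/388555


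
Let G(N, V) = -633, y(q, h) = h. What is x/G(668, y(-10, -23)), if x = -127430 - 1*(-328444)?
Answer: -201014/633 ≈ -317.56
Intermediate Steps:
x = 201014 (x = -127430 + 328444 = 201014)
x/G(668, y(-10, -23)) = 201014/(-633) = 201014*(-1/633) = -201014/633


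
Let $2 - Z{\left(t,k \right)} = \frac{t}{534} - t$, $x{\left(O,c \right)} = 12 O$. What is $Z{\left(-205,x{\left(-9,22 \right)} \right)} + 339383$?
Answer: $\frac{181122325}{534} \approx 3.3918 \cdot 10^{5}$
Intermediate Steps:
$Z{\left(t,k \right)} = 2 + \frac{533 t}{534}$ ($Z{\left(t,k \right)} = 2 - \left(\frac{t}{534} - t\right) = 2 - - \frac{533 t}{534} = 2 + \frac{533 t}{534}$)
$Z{\left(-205,x{\left(-9,22 \right)} \right)} + 339383 = \left(2 + \frac{533}{534} \left(-205\right)\right) + 339383 = \left(2 - \frac{109265}{534}\right) + 339383 = - \frac{108197}{534} + 339383 = \frac{181122325}{534}$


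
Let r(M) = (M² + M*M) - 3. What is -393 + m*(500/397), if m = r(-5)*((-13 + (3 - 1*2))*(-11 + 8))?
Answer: 689979/397 ≈ 1738.0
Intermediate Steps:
r(M) = -3 + 2*M² (r(M) = (M² + M²) - 3 = 2*M² - 3 = -3 + 2*M²)
m = 1692 (m = (-3 + 2*(-5)²)*((-13 + (3 - 1*2))*(-11 + 8)) = (-3 + 2*25)*((-13 + (3 - 2))*(-3)) = (-3 + 50)*((-13 + 1)*(-3)) = 47*(-12*(-3)) = 47*36 = 1692)
-393 + m*(500/397) = -393 + 1692*(500/397) = -393 + 846000/397 = 689979/397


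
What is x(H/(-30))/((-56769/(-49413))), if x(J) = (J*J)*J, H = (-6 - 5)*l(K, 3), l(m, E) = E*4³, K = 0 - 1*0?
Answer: 718369619968/2365375 ≈ 3.0370e+5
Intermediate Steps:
K = 0 (K = 0 + 0 = 0)
l(m, E) = 64*E (l(m, E) = E*64 = 64*E)
H = -2112 (H = (-6 - 5)*(64*3) = -11*192 = -2112)
x(J) = J³ (x(J) = J²*J = J³)
x(H/(-30))/((-56769/(-49413))) = (-2112/(-30))³/((-56769/(-49413))) = (-2112*(-1/30))³/((-56769*(-1/49413))) = (352/5)³/(18923/16471) = (43614208/125)*(16471/18923) = 718369619968/2365375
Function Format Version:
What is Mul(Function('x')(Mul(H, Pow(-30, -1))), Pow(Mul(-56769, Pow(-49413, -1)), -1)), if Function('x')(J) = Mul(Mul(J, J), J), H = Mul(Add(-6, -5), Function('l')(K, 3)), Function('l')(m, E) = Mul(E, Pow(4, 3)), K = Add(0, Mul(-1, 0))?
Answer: Rational(718369619968, 2365375) ≈ 3.0370e+5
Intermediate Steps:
K = 0 (K = Add(0, 0) = 0)
Function('l')(m, E) = Mul(64, E) (Function('l')(m, E) = Mul(E, 64) = Mul(64, E))
H = -2112 (H = Mul(Add(-6, -5), Mul(64, 3)) = Mul(-11, 192) = -2112)
Function('x')(J) = Pow(J, 3) (Function('x')(J) = Mul(Pow(J, 2), J) = Pow(J, 3))
Mul(Function('x')(Mul(H, Pow(-30, -1))), Pow(Mul(-56769, Pow(-49413, -1)), -1)) = Mul(Pow(Mul(-2112, Pow(-30, -1)), 3), Pow(Mul(-56769, Pow(-49413, -1)), -1)) = Mul(Pow(Mul(-2112, Rational(-1, 30)), 3), Pow(Mul(-56769, Rational(-1, 49413)), -1)) = Mul(Pow(Rational(352, 5), 3), Pow(Rational(18923, 16471), -1)) = Mul(Rational(43614208, 125), Rational(16471, 18923)) = Rational(718369619968, 2365375)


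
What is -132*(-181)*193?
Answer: 4611156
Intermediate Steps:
-132*(-181)*193 = 23892*193 = 4611156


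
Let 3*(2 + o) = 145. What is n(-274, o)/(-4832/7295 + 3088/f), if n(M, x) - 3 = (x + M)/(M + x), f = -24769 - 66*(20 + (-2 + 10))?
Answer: -194171015/37785076 ≈ -5.1388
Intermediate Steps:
o = 139/3 (o = -2 + (⅓)*145 = -2 + 145/3 = 139/3 ≈ 46.333)
f = -26617 (f = -24769 - 66*(20 + 8) = -24769 - 66*28 = -24769 - 1*1848 = -24769 - 1848 = -26617)
n(M, x) = 4 (n(M, x) = 3 + (x + M)/(M + x) = 3 + (M + x)/(M + x) = 3 + 1 = 4)
n(-274, o)/(-4832/7295 + 3088/f) = 4/(-4832/7295 + 3088/(-26617)) = 4/(-4832*1/7295 + 3088*(-1/26617)) = 4/(-4832/7295 - 3088/26617) = 4/(-151140304/194171015) = 4*(-194171015/151140304) = -194171015/37785076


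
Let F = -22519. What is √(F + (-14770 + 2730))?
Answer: I*√34559 ≈ 185.9*I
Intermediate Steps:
√(F + (-14770 + 2730)) = √(-22519 + (-14770 + 2730)) = √(-22519 - 12040) = √(-34559) = I*√34559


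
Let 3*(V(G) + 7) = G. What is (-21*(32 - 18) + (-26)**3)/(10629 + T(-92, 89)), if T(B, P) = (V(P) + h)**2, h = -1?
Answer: -80415/49943 ≈ -1.6101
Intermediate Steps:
V(G) = -7 + G/3
T(B, P) = (-8 + P/3)**2 (T(B, P) = ((-7 + P/3) - 1)**2 = (-8 + P/3)**2)
(-21*(32 - 18) + (-26)**3)/(10629 + T(-92, 89)) = (-21*(32 - 18) + (-26)**3)/(10629 + (-24 + 89)**2/9) = (-21*14 - 17576)/(10629 + (1/9)*65**2) = (-294 - 17576)/(10629 + (1/9)*4225) = -17870/(10629 + 4225/9) = -17870/99886/9 = -17870*9/99886 = -80415/49943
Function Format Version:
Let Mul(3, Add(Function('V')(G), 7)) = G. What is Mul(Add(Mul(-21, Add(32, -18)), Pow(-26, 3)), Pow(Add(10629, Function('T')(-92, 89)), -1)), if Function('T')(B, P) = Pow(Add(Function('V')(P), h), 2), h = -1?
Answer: Rational(-80415, 49943) ≈ -1.6101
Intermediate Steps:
Function('V')(G) = Add(-7, Mul(Rational(1, 3), G))
Function('T')(B, P) = Pow(Add(-8, Mul(Rational(1, 3), P)), 2) (Function('T')(B, P) = Pow(Add(Add(-7, Mul(Rational(1, 3), P)), -1), 2) = Pow(Add(-8, Mul(Rational(1, 3), P)), 2))
Mul(Add(Mul(-21, Add(32, -18)), Pow(-26, 3)), Pow(Add(10629, Function('T')(-92, 89)), -1)) = Mul(Add(Mul(-21, Add(32, -18)), Pow(-26, 3)), Pow(Add(10629, Mul(Rational(1, 9), Pow(Add(-24, 89), 2))), -1)) = Mul(Add(Mul(-21, 14), -17576), Pow(Add(10629, Mul(Rational(1, 9), Pow(65, 2))), -1)) = Mul(Add(-294, -17576), Pow(Add(10629, Mul(Rational(1, 9), 4225)), -1)) = Mul(-17870, Pow(Add(10629, Rational(4225, 9)), -1)) = Mul(-17870, Pow(Rational(99886, 9), -1)) = Mul(-17870, Rational(9, 99886)) = Rational(-80415, 49943)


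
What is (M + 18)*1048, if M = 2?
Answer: 20960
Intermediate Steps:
(M + 18)*1048 = (2 + 18)*1048 = 20*1048 = 20960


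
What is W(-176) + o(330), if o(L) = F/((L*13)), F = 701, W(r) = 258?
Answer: 1107521/4290 ≈ 258.16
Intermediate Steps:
o(L) = 701/(13*L) (o(L) = 701/((L*13)) = 701/((13*L)) = 701*(1/(13*L)) = 701/(13*L))
W(-176) + o(330) = 258 + (701/13)/330 = 258 + (701/13)*(1/330) = 258 + 701/4290 = 1107521/4290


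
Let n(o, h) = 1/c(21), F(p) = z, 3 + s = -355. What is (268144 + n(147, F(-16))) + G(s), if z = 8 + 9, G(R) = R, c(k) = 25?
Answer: 6694651/25 ≈ 2.6779e+5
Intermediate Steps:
s = -358 (s = -3 - 355 = -358)
z = 17
F(p) = 17
n(o, h) = 1/25
(268144 + n(147, F(-16))) + G(s) = (268144 + 1/25) - 358 = 6703601/25 - 358 = 6694651/25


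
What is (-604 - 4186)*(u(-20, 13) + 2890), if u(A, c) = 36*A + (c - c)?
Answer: -10394300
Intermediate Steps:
u(A, c) = 36*A (u(A, c) = 36*A + 0 = 36*A)
(-604 - 4186)*(u(-20, 13) + 2890) = (-604 - 4186)*(36*(-20) + 2890) = -4790*(-720 + 2890) = -4790*2170 = -10394300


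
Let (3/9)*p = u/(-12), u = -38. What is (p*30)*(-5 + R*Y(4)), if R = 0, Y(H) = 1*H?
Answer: -1425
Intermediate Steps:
Y(H) = H
p = 19/2 (p = 3*(-38/(-12)) = 3*(-38*(-1/12)) = 3*(19/6) = 19/2 ≈ 9.5000)
(p*30)*(-5 + R*Y(4)) = ((19/2)*30)*(-5 + 0*4) = 285*(-5 + 0) = 285*(-5) = -1425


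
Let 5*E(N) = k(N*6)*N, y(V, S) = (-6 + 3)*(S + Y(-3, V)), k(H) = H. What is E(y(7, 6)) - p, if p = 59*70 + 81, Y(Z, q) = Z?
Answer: -20569/5 ≈ -4113.8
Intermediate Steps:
y(V, S) = 9 - 3*S (y(V, S) = (-6 + 3)*(S - 3) = -3*(-3 + S) = 9 - 3*S)
p = 4211 (p = 4130 + 81 = 4211)
E(N) = 6*N**2/5 (E(N) = ((N*6)*N)/5 = ((6*N)*N)/5 = (6*N**2)/5 = 6*N**2/5)
E(y(7, 6)) - p = 6*(9 - 3*6)**2/5 - 1*4211 = 6*(9 - 18)**2/5 - 4211 = (6/5)*(-9)**2 - 4211 = (6/5)*81 - 4211 = 486/5 - 4211 = -20569/5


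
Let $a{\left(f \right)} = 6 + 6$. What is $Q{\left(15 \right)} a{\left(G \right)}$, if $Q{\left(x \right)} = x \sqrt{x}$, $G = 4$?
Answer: $180 \sqrt{15} \approx 697.14$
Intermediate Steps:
$a{\left(f \right)} = 12$
$Q{\left(x \right)} = x^{\frac{3}{2}}$
$Q{\left(15 \right)} a{\left(G \right)} = 15^{\frac{3}{2}} \cdot 12 = 15 \sqrt{15} \cdot 12 = 180 \sqrt{15}$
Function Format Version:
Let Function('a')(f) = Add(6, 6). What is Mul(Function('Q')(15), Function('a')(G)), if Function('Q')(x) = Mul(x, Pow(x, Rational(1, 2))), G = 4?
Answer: Mul(180, Pow(15, Rational(1, 2))) ≈ 697.14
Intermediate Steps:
Function('a')(f) = 12
Function('Q')(x) = Pow(x, Rational(3, 2))
Mul(Function('Q')(15), Function('a')(G)) = Mul(Pow(15, Rational(3, 2)), 12) = Mul(Mul(15, Pow(15, Rational(1, 2))), 12) = Mul(180, Pow(15, Rational(1, 2)))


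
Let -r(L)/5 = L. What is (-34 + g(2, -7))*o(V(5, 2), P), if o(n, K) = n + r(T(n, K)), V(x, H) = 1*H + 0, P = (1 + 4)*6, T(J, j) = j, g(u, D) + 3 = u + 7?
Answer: 4144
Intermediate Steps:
g(u, D) = 4 + u (g(u, D) = -3 + (u + 7) = -3 + (7 + u) = 4 + u)
r(L) = -5*L
P = 30 (P = 5*6 = 30)
V(x, H) = H (V(x, H) = H + 0 = H)
o(n, K) = n - 5*K
(-34 + g(2, -7))*o(V(5, 2), P) = (-34 + (4 + 2))*(2 - 5*30) = (-34 + 6)*(2 - 150) = -28*(-148) = 4144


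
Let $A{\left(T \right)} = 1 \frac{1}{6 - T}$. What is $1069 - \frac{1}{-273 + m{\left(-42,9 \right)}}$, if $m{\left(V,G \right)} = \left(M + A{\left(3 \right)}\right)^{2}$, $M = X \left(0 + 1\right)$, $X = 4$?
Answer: $\frac{2445881}{2288} \approx 1069.0$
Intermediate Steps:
$A{\left(T \right)} = \frac{1}{6 - T}$
$M = 4$ ($M = 4 \left(0 + 1\right) = 4 \cdot 1 = 4$)
$m{\left(V,G \right)} = \frac{169}{9}$ ($m{\left(V,G \right)} = \left(4 - \frac{1}{-6 + 3}\right)^{2} = \left(4 - \frac{1}{-3}\right)^{2} = \left(4 - - \frac{1}{3}\right)^{2} = \left(4 + \frac{1}{3}\right)^{2} = \left(\frac{13}{3}\right)^{2} = \frac{169}{9}$)
$1069 - \frac{1}{-273 + m{\left(-42,9 \right)}} = 1069 - \frac{1}{-273 + \frac{169}{9}} = 1069 - \frac{1}{- \frac{2288}{9}} = 1069 - - \frac{9}{2288} = 1069 + \frac{9}{2288} = \frac{2445881}{2288}$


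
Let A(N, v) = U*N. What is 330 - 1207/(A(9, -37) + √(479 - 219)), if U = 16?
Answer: 1645818/5119 + 1207*√65/10238 ≈ 322.46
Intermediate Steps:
A(N, v) = 16*N
330 - 1207/(A(9, -37) + √(479 - 219)) = 330 - 1207/(16*9 + √(479 - 219)) = 330 - 1207/(144 + √260) = 330 - 1207/(144 + 2*√65)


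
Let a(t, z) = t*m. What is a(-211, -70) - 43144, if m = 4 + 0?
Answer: -43988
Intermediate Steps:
m = 4
a(t, z) = 4*t (a(t, z) = t*4 = 4*t)
a(-211, -70) - 43144 = 4*(-211) - 43144 = -844 - 43144 = -43988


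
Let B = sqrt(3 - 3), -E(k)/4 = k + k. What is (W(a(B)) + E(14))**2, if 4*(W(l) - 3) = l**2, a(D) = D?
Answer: 11881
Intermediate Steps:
E(k) = -8*k (E(k) = -4*(k + k) = -8*k)
B = 0 (B = sqrt(0) = 0)
W(l) = 3 + l**2/4
(W(a(B)) + E(14))**2 = ((3 + (1/4)*0**2) - 8*14)**2 = ((3 + (1/4)*0) - 112)**2 = ((3 + 0) - 112)**2 = (3 - 112)**2 = (-109)**2 = 11881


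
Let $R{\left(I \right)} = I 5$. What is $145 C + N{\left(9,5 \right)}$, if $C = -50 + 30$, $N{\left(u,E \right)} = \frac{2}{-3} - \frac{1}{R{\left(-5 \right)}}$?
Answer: $- \frac{217547}{75} \approx -2900.6$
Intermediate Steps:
$R{\left(I \right)} = 5 I$
$N{\left(u,E \right)} = - \frac{47}{75}$ ($N{\left(u,E \right)} = \frac{2}{-3} - \frac{1}{5 \left(-5\right)} = 2 \left(- \frac{1}{3}\right) - \frac{1}{-25} = - \frac{2}{3} - - \frac{1}{25} = - \frac{2}{3} + \frac{1}{25} = - \frac{47}{75}$)
$C = -20$
$145 C + N{\left(9,5 \right)} = 145 \left(-20\right) - \frac{47}{75} = -2900 - \frac{47}{75} = - \frac{217547}{75}$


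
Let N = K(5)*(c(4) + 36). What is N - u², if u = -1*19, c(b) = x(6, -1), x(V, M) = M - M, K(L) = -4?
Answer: -505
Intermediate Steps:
x(V, M) = 0
c(b) = 0
u = -19
N = -144 (N = -4*(0 + 36) = -4*36 = -144)
N - u² = -144 - 1*(-19)² = -144 - 1*361 = -144 - 361 = -505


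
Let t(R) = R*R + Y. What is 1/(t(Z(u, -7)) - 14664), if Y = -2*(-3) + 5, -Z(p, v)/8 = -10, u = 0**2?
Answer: -1/8253 ≈ -0.00012117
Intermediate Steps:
u = 0
Z(p, v) = 80 (Z(p, v) = -8*(-10) = 80)
Y = 11 (Y = 6 + 5 = 11)
t(R) = 11 + R**2 (t(R) = R*R + 11 = R**2 + 11 = 11 + R**2)
1/(t(Z(u, -7)) - 14664) = 1/((11 + 80**2) - 14664) = 1/((11 + 6400) - 14664) = 1/(6411 - 14664) = 1/(-8253) = -1/8253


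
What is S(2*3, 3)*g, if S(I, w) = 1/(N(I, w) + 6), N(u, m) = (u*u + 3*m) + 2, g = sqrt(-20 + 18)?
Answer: I*sqrt(2)/53 ≈ 0.026683*I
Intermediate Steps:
g = I*sqrt(2) (g = sqrt(-2) = I*sqrt(2) ≈ 1.4142*I)
N(u, m) = 2 + u**2 + 3*m (N(u, m) = (u**2 + 3*m) + 2 = 2 + u**2 + 3*m)
S(I, w) = 1/(8 + I**2 + 3*w) (S(I, w) = 1/((2 + I**2 + 3*w) + 6) = 1/(8 + I**2 + 3*w))
S(2*3, 3)*g = (I*sqrt(2))/(8 + (2*3)**2 + 3*3) = (I*sqrt(2))/(8 + 6**2 + 9) = (I*sqrt(2))/(8 + 36 + 9) = (I*sqrt(2))/53 = I*sqrt(2)/53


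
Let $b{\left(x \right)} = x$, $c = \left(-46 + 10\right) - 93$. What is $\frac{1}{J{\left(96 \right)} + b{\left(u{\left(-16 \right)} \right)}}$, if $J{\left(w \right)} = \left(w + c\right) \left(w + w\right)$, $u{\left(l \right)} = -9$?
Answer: $- \frac{1}{6345} \approx -0.0001576$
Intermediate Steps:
$c = -129$ ($c = -36 - 93 = -129$)
$J{\left(w \right)} = 2 w \left(-129 + w\right)$ ($J{\left(w \right)} = \left(w - 129\right) \left(w + w\right) = \left(-129 + w\right) 2 w = 2 w \left(-129 + w\right)$)
$\frac{1}{J{\left(96 \right)} + b{\left(u{\left(-16 \right)} \right)}} = \frac{1}{2 \cdot 96 \left(-129 + 96\right) - 9} = \frac{1}{2 \cdot 96 \left(-33\right) - 9} = \frac{1}{-6336 - 9} = \frac{1}{-6345} = - \frac{1}{6345}$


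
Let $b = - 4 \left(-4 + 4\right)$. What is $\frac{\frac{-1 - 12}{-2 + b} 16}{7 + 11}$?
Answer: $\frac{52}{9} \approx 5.7778$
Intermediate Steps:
$b = 0$ ($b = \left(-4\right) 0 = 0$)
$\frac{\frac{-1 - 12}{-2 + b} 16}{7 + 11} = \frac{\frac{-1 - 12}{-2 + 0} \cdot 16}{7 + 11} = \frac{\frac{-1 - 12}{-2} \cdot 16}{18} = \left(-13\right) \left(- \frac{1}{2}\right) 16 \cdot \frac{1}{18} = \frac{13}{2} \cdot 16 \cdot \frac{1}{18} = 104 \cdot \frac{1}{18} = \frac{52}{9}$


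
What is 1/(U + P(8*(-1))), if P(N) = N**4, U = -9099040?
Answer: -1/9094944 ≈ -1.0995e-7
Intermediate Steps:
1/(U + P(8*(-1))) = 1/(-9099040 + (8*(-1))**4) = 1/(-9099040 + (-8)**4) = 1/(-9099040 + 4096) = 1/(-9094944) = -1/9094944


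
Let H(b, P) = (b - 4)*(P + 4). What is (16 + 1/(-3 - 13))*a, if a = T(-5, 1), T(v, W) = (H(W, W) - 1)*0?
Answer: 0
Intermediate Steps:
H(b, P) = (-4 + b)*(4 + P)
T(v, W) = 0 (T(v, W) = ((-16 - 4*W + 4*W + W*W) - 1)*0 = ((-16 - 4*W + 4*W + W²) - 1)*0 = ((-16 + W²) - 1)*0 = (-17 + W²)*0 = 0)
a = 0
(16 + 1/(-3 - 13))*a = (16 + 1/(-3 - 13))*0 = (16 + 1/(-16))*0 = (16 - 1/16)*0 = (255/16)*0 = 0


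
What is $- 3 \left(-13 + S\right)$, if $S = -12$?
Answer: $75$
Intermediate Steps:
$- 3 \left(-13 + S\right) = - 3 \left(-13 - 12\right) = \left(-3\right) \left(-25\right) = 75$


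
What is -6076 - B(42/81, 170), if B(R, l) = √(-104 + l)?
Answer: -6076 - √66 ≈ -6084.1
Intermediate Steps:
-6076 - B(42/81, 170) = -6076 - √(-104 + 170) = -6076 - √66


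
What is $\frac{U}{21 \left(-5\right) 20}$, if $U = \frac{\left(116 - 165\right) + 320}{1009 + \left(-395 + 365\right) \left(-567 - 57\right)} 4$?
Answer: $- \frac{271}{10357725} \approx -2.6164 \cdot 10^{-5}$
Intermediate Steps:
$U = \frac{1084}{19729}$ ($U = \frac{\left(116 - 165\right) + 320}{1009 - -18720} \cdot 4 = \frac{-49 + 320}{1009 + 18720} \cdot 4 = \frac{271}{19729} \cdot 4 = \frac{1084}{19729} \approx 0.054945$)
$\frac{U}{21 \left(-5\right) 20} = \frac{1084}{19729 \cdot 21 \left(-5\right) 20} = \frac{1084}{19729 \left(\left(-105\right) 20\right)} = \frac{1084}{19729 \left(-2100\right)} = \frac{1084}{19729} \left(- \frac{1}{2100}\right) = - \frac{271}{10357725}$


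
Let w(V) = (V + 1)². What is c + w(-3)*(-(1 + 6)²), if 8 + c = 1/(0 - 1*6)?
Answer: -1225/6 ≈ -204.17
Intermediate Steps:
w(V) = (1 + V)²
c = -49/6 (c = -8 + 1/(0 - 1*6) = -8 + 1/(0 - 6) = -8 + 1/(-6) = -8 - ⅙ = -49/6 ≈ -8.1667)
c + w(-3)*(-(1 + 6)²) = -49/6 + (1 - 3)²*(-(1 + 6)²) = -49/6 + (-2)²*(-1*7²) = -49/6 + 4*(-1*49) = -49/6 + 4*(-49) = -49/6 - 196 = -1225/6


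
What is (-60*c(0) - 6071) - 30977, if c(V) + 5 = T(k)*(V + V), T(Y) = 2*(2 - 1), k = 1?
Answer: -36748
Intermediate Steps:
T(Y) = 2 (T(Y) = 2*1 = 2)
c(V) = -5 + 4*V (c(V) = -5 + 2*(V + V) = -5 + 2*(2*V) = -5 + 4*V)
(-60*c(0) - 6071) - 30977 = (-60*(-5 + 4*0) - 6071) - 30977 = (-60*(-5 + 0) - 6071) - 30977 = (-60*(-5) - 6071) - 30977 = (300 - 6071) - 30977 = -5771 - 30977 = -36748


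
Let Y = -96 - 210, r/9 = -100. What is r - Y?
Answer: -594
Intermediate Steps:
r = -900 (r = 9*(-100) = -900)
Y = -306
r - Y = -900 - 1*(-306) = -900 + 306 = -594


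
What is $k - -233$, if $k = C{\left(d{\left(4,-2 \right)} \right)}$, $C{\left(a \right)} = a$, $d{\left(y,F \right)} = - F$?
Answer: $235$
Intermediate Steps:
$k = 2$ ($k = \left(-1\right) \left(-2\right) = 2$)
$k - -233 = 2 - -233 = 2 + 233 = 235$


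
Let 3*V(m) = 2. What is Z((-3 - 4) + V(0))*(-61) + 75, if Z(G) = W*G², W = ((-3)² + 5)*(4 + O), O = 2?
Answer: -616363/3 ≈ -2.0545e+5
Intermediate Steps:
V(m) = ⅔ (V(m) = (⅓)*2 = ⅔)
W = 84 (W = ((-3)² + 5)*(4 + 2) = (9 + 5)*6 = 14*6 = 84)
Z(G) = 84*G²
Z((-3 - 4) + V(0))*(-61) + 75 = (84*((-3 - 4) + ⅔)²)*(-61) + 75 = (84*(-7 + ⅔)²)*(-61) + 75 = (84*(-19/3)²)*(-61) + 75 = (84*(361/9))*(-61) + 75 = (10108/3)*(-61) + 75 = -616588/3 + 75 = -616363/3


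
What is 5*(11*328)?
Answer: 18040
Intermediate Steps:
5*(11*328) = 5*3608 = 18040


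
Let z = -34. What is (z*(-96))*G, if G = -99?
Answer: -323136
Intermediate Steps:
(z*(-96))*G = -34*(-96)*(-99) = 3264*(-99) = -323136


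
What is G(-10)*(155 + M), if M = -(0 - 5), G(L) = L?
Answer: -1600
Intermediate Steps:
M = 5 (M = -1*(-5) = 5)
G(-10)*(155 + M) = -10*(155 + 5) = -10*160 = -1600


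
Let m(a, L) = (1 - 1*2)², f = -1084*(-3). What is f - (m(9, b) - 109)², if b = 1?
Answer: -8412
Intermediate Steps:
f = 3252
m(a, L) = 1 (m(a, L) = (1 - 2)² = (-1)² = 1)
f - (m(9, b) - 109)² = 3252 - (1 - 109)² = 3252 - 1*(-108)² = 3252 - 1*11664 = 3252 - 11664 = -8412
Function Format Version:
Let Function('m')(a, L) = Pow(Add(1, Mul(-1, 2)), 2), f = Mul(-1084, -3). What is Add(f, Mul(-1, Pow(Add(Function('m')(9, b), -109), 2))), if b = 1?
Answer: -8412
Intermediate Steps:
f = 3252
Function('m')(a, L) = 1 (Function('m')(a, L) = Pow(Add(1, -2), 2) = Pow(-1, 2) = 1)
Add(f, Mul(-1, Pow(Add(Function('m')(9, b), -109), 2))) = Add(3252, Mul(-1, Pow(Add(1, -109), 2))) = Add(3252, Mul(-1, Pow(-108, 2))) = Add(3252, Mul(-1, 11664)) = Add(3252, -11664) = -8412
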